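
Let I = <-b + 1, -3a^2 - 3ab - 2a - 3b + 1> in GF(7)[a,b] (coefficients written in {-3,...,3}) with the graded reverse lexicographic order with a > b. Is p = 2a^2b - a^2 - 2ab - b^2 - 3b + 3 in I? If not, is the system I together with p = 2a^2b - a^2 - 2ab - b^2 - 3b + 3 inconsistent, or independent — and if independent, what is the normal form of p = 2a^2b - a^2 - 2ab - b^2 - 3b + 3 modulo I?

First compute the reduced Gröbner basis of I by Buchberger's algorithm.
f_1 = -b + 1, LT = b.
f_2 = -3a^2 - 3ab - 2a - 3b + 1, LT = a^2.

S(f_1,f_2): leading monomials are coprime, so the S-polynomial reduces to 0 (Buchberger's first criterion).
Every S-polynomial of the final basis reduces to 0, so we have a Gröbner basis.
Inter-reduce: drop elements whose leading term is divisible by another's, tail-reduce, and make monic.
Reduced Gröbner basis: {a^2 - 3a + 3, b - 1}.
Label its elements g_1 = a^2 - 3a + 3, g_2 = b - 1.

Reduce p = 2a^2b - a^2 - 2ab - b^2 - 3b + 3 modulo G:
  leading term a^2b: subtract (2b)·g_1 from 2a^2b - a^2 - 2ab - b^2 - 3b + 3 → -a^2 - 3ab - b^2 - 2b + 3
  leading term a^2: subtract (-1)·g_1 from -a^2 - 3ab - b^2 - 2b + 3 → -3ab - b^2 - 3a - 2b - 1
  leading term ab: subtract (-3a)·g_2 from -3ab - b^2 - 3a - 2b - 1 → -b^2 + a - 2b - 1
  leading term b^2: subtract (-b)·g_2 from -b^2 + a - 2b - 1 → a - 3b - 1
  leading term a: no divisor's leading term divides it; move a to the remainder.
  leading term b: subtract (-3)·g_2 from -3b - 1 → 3
  leading term 1: no divisor's leading term divides it; move 3 to the remainder.
  normal form = a + 3.
The normal form is nonzero, so p ∉ I. Since p minus its normal form lies in I, I + (p) = I + (r) where r = a + 3; decide whether this ideal is the whole ring.
Run Buchberger on G together with r (pairs among the g_i already reduce to 0 since G is a Gröbner basis):
g_1 = a^2 - 3a + 3, LT = a^2.
g_2 = b - 1, LT = b.
r = a + 3, LT = a.

S(g_1,g_2): leading monomials are coprime, so the S-polynomial reduces to 0 (Buchberger's first criterion).
S(g_1,r): lcm = a^2. S = a + 3.
  leading term a: subtract (1)·r from a + 3 → 0
  remainder 0.

S(g_2,r): leading monomials are coprime, so the S-polynomial reduces to 0 (Buchberger's first criterion).
Every S-polynomial of the final basis reduces to 0, so we have a Gröbner basis.
Inter-reduce: drop elements whose leading term is divisible by another's, tail-reduce, and make monic.
Reduced Gröbner basis: {a + 3, b - 1}.
The reduced Gröbner basis of I + (p) is {a + 3, b - 1} ≠ {1}, a proper ideal, so the enlarged system stays consistent: p is independent of I, with normal form a + 3.

2a^2b - a^2 - 2ab - b^2 - 3b + 3 is independent of I; its normal form modulo I is a + 3.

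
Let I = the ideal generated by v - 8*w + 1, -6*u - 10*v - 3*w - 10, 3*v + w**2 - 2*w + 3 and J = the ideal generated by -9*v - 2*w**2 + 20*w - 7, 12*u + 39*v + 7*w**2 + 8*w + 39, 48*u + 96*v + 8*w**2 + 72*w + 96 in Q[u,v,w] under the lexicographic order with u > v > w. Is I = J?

No, the ideals differ.

Equality of ideals is decidable: compute both reduced Gröbner bases (unique for the ordering) and check whether they agree.
Buchberger on the first generating set:
f_1 = v - 8*w + 1, LT = v.
f_2 = -6*u - 10*v - 3*w - 10, LT = u.
f_3 = 3*v + w**2 - 2*w + 3, LT = v.

S(f_1,f_3): lcm = v. S = -1/3*w**2 - 22/3*w.
  leading term w**2: no divisor's leading term divides it; move -1/3*w**2 to the remainder.
  leading term w: no divisor's leading term divides it; move -22/3*w to the remainder.
  remainder -1/3*w**2 - 22/3*w ≠ 0; add g_4 = -1/3*w**2 - 22/3*w to the basis.

The other S-polynomials (S(f_1,f_2), S(f_2,f_3), S(f_1,g_4), S(f_2,g_4), S(f_3,g_4)) all reduce to 0 modulo the current basis, so we have a Gröbner basis.
Inter-reduce: drop elements whose leading term is divisible by another's, tail-reduce, and make monic.
Reduced Gröbner basis: {u + 83/6*w, v - 8*w + 1, w**2 + 22*w}.

Buchberger on the second generating set:
h_1 = -9*v - 2*w**2 + 20*w - 7, LT = v.
h_2 = 12*u + 39*v + 7*w**2 + 8*w + 39, LT = u.
h_3 = 48*u + 96*v + 8*w**2 + 72*w + 96, LT = u.

S(h_2,h_3): lcm = u. S = 5/4*v + 5/12*w**2 - 5/6*w + 5/4.
  leading term v: subtract (-5/36)·h_1 from 5/4*v + 5/12*w**2 - 5/6*w + 5/4 → 5/36*w**2 + 35/18*w + 5/18
  leading term w**2: no divisor's leading term divides it; move 5/36*w**2 to the remainder.
  leading term w: no divisor's leading term divides it; move 35/18*w to the remainder.
  leading term 1: no divisor's leading term divides it; move 5/18 to the remainder.
  remainder 5/36*w**2 + 35/18*w + 5/18 ≠ 0; add k_4 = 5/36*w**2 + 35/18*w + 5/18 to the basis.

The other S-polynomials (S(h_1,h_2), S(h_1,h_3), S(h_1,k_4), S(h_2,k_4), S(h_3,k_4)) all reduce to 0 modulo the current basis, so we have a Gröbner basis.
Inter-reduce: drop elements whose leading term is divisible by another's, tail-reduce, and make monic.
Reduced Gröbner basis: {u + 59/6*w + 1, v - 16/3*w + 1/3, w**2 + 14*w + 2}.

The bases are distinct; the ideals are different.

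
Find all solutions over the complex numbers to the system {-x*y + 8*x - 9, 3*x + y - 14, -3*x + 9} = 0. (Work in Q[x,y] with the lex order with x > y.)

{(3, 5)}

Compute a lex Gröbner basis by Buchberger's algorithm.
f_1 = -x*y + 8*x - 9, LT = x*y.
f_2 = 3*x + y - 14, LT = x.
f_3 = -3*x + 9, LT = x.

S(f_1,f_2): lcm = x*y. S = -8*x - 1/3*y**2 + 14/3*y + 9.
  leading term x: subtract (-8/3)·f_2 from -8*x - 1/3*y**2 + 14/3*y + 9 → -1/3*y**2 + 22/3*y - 85/3
  leading term y**2: no divisor's leading term divides it; move -1/3*y**2 to the remainder.
  leading term y: no divisor's leading term divides it; move 22/3*y to the remainder.
  leading term 1: no divisor's leading term divides it; move -85/3 to the remainder.
  remainder -1/3*y**2 + 22/3*y - 85/3 ≠ 0; add h_4 = -1/3*y**2 + 22/3*y - 85/3 to the basis.

S(f_1,f_3): lcm = x*y. S = -8*x + 3*y + 9.
  leading term x: subtract (-8/3)·f_2 from -8*x + 3*y + 9 → 17/3*y - 85/3
  leading term y: no divisor's leading term divides it; move 17/3*y to the remainder.
  leading term 1: no divisor's leading term divides it; move -85/3 to the remainder.
  remainder 17/3*y - 85/3 ≠ 0; add h_5 = 17/3*y - 85/3 to the basis.

The other S-polynomials (S(f_2,f_3), S(f_1,h_4), S(f_2,h_4), S(f_3,h_4), S(f_1,h_5), S(f_2,h_5), S(f_3,h_5), S(h_4,h_5)) all reduce to 0 modulo the current basis, so we have a Gröbner basis.
Inter-reduce: drop elements whose leading term is divisible by another's, tail-reduce, and make monic.
Reduced Gröbner basis: {x - 3, y - 5}.

Since the basis is lex-ordered, y - 5 is univariate in y. Its roots are {5}. Back-substituting each root into the other basis elements fixes the other coordinates.
  y = 5: the earlier basis element becomes x - 3 = 0, giving x = 3 — point (3, 5).
Substituting each solution back into the original system confirms all equations vanish.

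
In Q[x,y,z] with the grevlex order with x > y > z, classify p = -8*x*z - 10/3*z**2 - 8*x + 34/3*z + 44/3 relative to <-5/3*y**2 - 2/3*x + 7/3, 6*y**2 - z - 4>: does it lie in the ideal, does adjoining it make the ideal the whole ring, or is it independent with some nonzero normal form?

First compute the reduced Gröbner basis of I by Buchberger's algorithm.
f_1 = -5/3*y**2 - 2/3*x + 7/3, LT = y**2.
f_2 = 6*y**2 - z - 4, LT = y**2.

S(f_1,f_2): lcm = y**2. S = 2/5*x + 1/6*z - 11/15.
  reduce S modulo (f_1, f_2):
  remainder 2/5*x + 1/6*z - 11/15 ≠ 0; add h_3 = 2/5*x + 1/6*z - 11/15 to the basis.

The other S-polynomials (S(f_1,h_3), S(f_2,h_3)) all reduce to 0 modulo the current basis, so we have a Gröbner basis.
Inter-reduce: drop elements whose leading term is divisible by another's, tail-reduce, and make monic.
Reduced Gröbner basis: {y**2 - 1/6*z - 2/3, x + 5/12*z - 11/6}.
Label its elements g_1 = y**2 - 1/6*z - 2/3, g_2 = x + 5/12*z - 11/6.

Reduce p = -8*x*z - 10/3*z**2 - 8*x + 34/3*z + 44/3 modulo G:
  leading term x*z: subtract (-8*z)·g_2 from -8*x*z - 10/3*z**2 - 8*x + 34/3*z + 44/3 → -8*x - 10/3*z + 44/3
  leading term x: subtract (-8)·g_2 from -8*x - 10/3*z + 44/3 → 0
  normal form = 0.
Since the normal form is 0, p ∈ I.

-8*x*z - 10/3*z**2 - 8*x + 34/3*z + 44/3 lies in I (it reduces to 0).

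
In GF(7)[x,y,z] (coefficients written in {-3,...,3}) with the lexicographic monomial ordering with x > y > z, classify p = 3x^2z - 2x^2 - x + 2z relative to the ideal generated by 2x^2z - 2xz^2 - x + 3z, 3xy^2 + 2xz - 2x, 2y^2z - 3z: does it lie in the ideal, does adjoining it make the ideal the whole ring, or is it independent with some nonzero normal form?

3x^2z - 2x^2 - x + 2z lies in I (it reduces to 0).

First compute the reduced Gröbner basis of I by Buchberger's algorithm.
f_1 = 2x^2z - 2xz^2 - x + 3z, LT = x^2z.
f_2 = 3xy^2 + 2xz - 2x, LT = xy^2.
f_3 = 2y^2z - 3z, LT = y^2z.

S(f_1,f_2): lcm = x^2y^2z. S = -3x^2z^2 + 3x^2z - xy^2z^2 + 3xy^2 - 2y^2z.
  leading term x^2z^2: subtract (2z)·f_1 from -3x^2z^2 + 3x^2z - xy^2z^2 + 3xy^2 - 2y^2z → 3x^2z - xy^2z^2 + 3xy^2 - 3xz^3 + 2xz - 2y^2z + z^2
  leading term x^2z: subtract (-2)·f_1 from 3x^2z - xy^2z^2 + 3xy^2 - 3xz^3 + 2xz - 2y^2z + z^2 → -xy^2z^2 + 3xy^2 - 3xz^3 + 3xz^2 + 2xz - 2x - 2y^2z + z^2 - z
  leading term xy^2z^2: subtract (2z^2)·f_2 from -xy^2z^2 + 3xy^2 - 3xz^3 + 3xz^2 + 2xz - 2x - 2y^2z + z^2 - z → 3xy^2 + 2xz - 2x - 2y^2z + z^2 - z
  leading term xy^2: subtract (1)·f_2 from 3xy^2 + 2xz - 2x - 2y^2z + z^2 - z → -2y^2z + z^2 - z
  leading term y^2z: subtract (-1)·f_3 from -2y^2z + z^2 - z → z^2 + 3z
  leading term z^2: no divisor's leading term divides it; move z^2 to the remainder.
  leading term z: no divisor's leading term divides it; move 3z to the remainder.
  remainder z^2 + 3z ≠ 0; add h_4 = z^2 + 3z to the basis.

S(f_1,f_3): lcm = x^2y^2z. S = -2x^2z - xy^2z^2 + 3xy^2 - 2y^2z.
  leading term x^2z: subtract (-1)·f_1 from -2x^2z - xy^2z^2 + 3xy^2 - 2y^2z → -xy^2z^2 + 3xy^2 - 2xz^2 - x - 2y^2z + 3z
  leading term xy^2z^2: subtract (2z^2)·f_2 from -xy^2z^2 + 3xy^2 - 2xz^2 - x - 2y^2z + 3z → 3xy^2 + 3xz^3 + 2xz^2 - x - 2y^2z + 3z
  leading term xy^2: subtract (1)·f_2 from 3xy^2 + 3xz^3 + 2xz^2 - x - 2y^2z + 3z → 3xz^3 + 2xz^2 - 2xz + x - 2y^2z + 3z
  leading term xz^3: subtract (3xz)·h_4 from 3xz^3 + 2xz^2 - 2xz + x - 2y^2z + 3z → -2xz + x - 2y^2z + 3z
  leading term xz: no divisor's leading term divides it; move -2xz to the remainder.
  leading term x: no divisor's leading term divides it; move x to the remainder.
  leading term y^2z: subtract (-1)·f_3 from -2y^2z + 3z → 0
  remainder -2xz + x ≠ 0; add h_5 = -2xz + x to the basis.

S(f_1,h_5): lcm = x^2z. S = -3x^2 - xz^2 + 3x - 2z.
  leading term x^2: no divisor's leading term divides it; move -3x^2 to the remainder.
  leading term xz^2: subtract (-x)·h_4 from -xz^2 + 3x - 2z → 3xz + 3x - 2z
  leading term xz: subtract (2)·h_5 from 3xz + 3x - 2z → x - 2z
  leading term x: no divisor's leading term divides it; move x to the remainder.
  leading term z: no divisor's leading term divides it; move -2z to the remainder.
  remainder -3x^2 + x - 2z ≠ 0; add h_6 = -3x^2 + x - 2z to the basis.

The other S-polynomials (S(f_2,f_3), S(f_1,h_4), S(f_2,h_4), S(f_3,h_4), S(f_2,h_5), S(f_3,h_5), S(h_4,h_5), S(f_1,h_6), S(f_2,h_6), S(f_3,h_6), S(h_4,h_6), S(h_5,h_6)) all reduce to 0 modulo the current basis, so we have a Gröbner basis.
Inter-reduce: drop elements whose leading term is divisible by another's, tail-reduce, and make monic.
Reduced Gröbner basis: {x^2 + 2x + 3z, xy^2 + 2x, xz + 3x, y^2z + 2z, z^2 + 3z}.
Label its elements g_1 = x^2 + 2x + 3z, g_2 = xy^2 + 2x, g_3 = xz + 3x, g_4 = y^2z + 2z, g_5 = z^2 + 3z.

Reduce p = 3x^2z - 2x^2 - x + 2z modulo G:
  leading term x^2z: subtract (3z)·g_1 from 3x^2z - 2x^2 - x + 2z → -2x^2 + xz - x - 2z^2 + 2z
  leading term x^2: subtract (-2)·g_1 from -2x^2 + xz - x - 2z^2 + 2z → xz + 3x - 2z^2 + z
  leading term xz: subtract (1)·g_3 from xz + 3x - 2z^2 + z → -2z^2 + z
  leading term z^2: subtract (-2)·g_5 from -2z^2 + z → 0
  normal form = 0.
Since the normal form is 0, p ∈ I.

Ideal membership is decidable via reduction modulo a Gröbner basis.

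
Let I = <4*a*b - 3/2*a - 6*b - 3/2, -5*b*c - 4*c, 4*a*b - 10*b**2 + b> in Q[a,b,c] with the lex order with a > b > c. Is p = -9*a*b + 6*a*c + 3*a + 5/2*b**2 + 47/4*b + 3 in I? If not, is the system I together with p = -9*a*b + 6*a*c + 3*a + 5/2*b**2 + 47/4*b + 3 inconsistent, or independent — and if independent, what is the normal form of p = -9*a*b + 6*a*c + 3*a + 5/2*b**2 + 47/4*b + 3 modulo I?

First compute the reduced Gröbner basis of I by Buchberger's algorithm.
f_1 = 4*a*b - 3/2*a - 6*b - 3/2, LT = a*b.
f_2 = -5*b*c - 4*c, LT = b*c.
f_3 = 4*a*b - 10*b**2 + b, LT = a*b.

S(f_1,f_2): lcm = a*b*c. S = -47/40*a*c - 3/2*b*c - 3/8*c.
  leading term a*c: no divisor's leading term divides it; move -47/40*a*c to the remainder.
  leading term b*c: subtract (3/10)·f_2 from -3/2*b*c - 3/8*c → 33/40*c
  leading term c: no divisor's leading term divides it; move 33/40*c to the remainder.
  remainder -47/40*a*c + 33/40*c ≠ 0; add h_4 = -47/40*a*c + 33/40*c to the basis.

S(f_1,f_3): lcm = a*b. S = -3/8*a + 5/2*b**2 - 7/4*b - 3/8.
  leading term a: no divisor's leading term divides it; move -3/8*a to the remainder.
  leading term b**2: no divisor's leading term divides it; move 5/2*b**2 to the remainder.
  leading term b: no divisor's leading term divides it; move -7/4*b to the remainder.
  leading term 1: no divisor's leading term divides it; move -3/8 to the remainder.
  remainder -3/8*a + 5/2*b**2 - 7/4*b - 3/8 ≠ 0; add h_5 = -3/8*a + 5/2*b**2 - 7/4*b - 3/8 to the basis.

S(f_2,f_3): lcm = a*b*c. S = 4/5*a*c + 5/2*b**2*c - 1/4*b*c.
  leading term a*c: subtract (-32/47)·h_4 from 4/5*a*c + 5/2*b**2*c - 1/4*b*c → 5/2*b**2*c - 1/4*b*c + 132/235*c
  leading term b**2*c: subtract (-1/2*b)·f_2 from 5/2*b**2*c - 1/4*b*c + 132/235*c → -9/4*b*c + 132/235*c
  leading term b*c: subtract (9/20)·f_2 from -9/4*b*c + 132/235*c → 111/47*c
  leading term c: no divisor's leading term divides it; move 111/47*c to the remainder.
  remainder 111/47*c ≠ 0; add h_6 = 111/47*c to the basis.

S(f_1,h_5): lcm = a*b. S = -3/8*a + 20/3*b**3 - 14/3*b**2 - 5/2*b - 3/8.
  leading term a: subtract (1)·h_5 from -3/8*a + 20/3*b**3 - 14/3*b**2 - 5/2*b - 3/8 → 20/3*b**3 - 43/6*b**2 - 3/4*b
  leading term b**3: no divisor's leading term divides it; move 20/3*b**3 to the remainder.
  leading term b**2: no divisor's leading term divides it; move -43/6*b**2 to the remainder.
  leading term b: no divisor's leading term divides it; move -3/4*b to the remainder.
  remainder 20/3*b**3 - 43/6*b**2 - 3/4*b ≠ 0; add h_7 = 20/3*b**3 - 43/6*b**2 - 3/4*b to the basis.

The other S-polynomials (S(f_1,h_4), S(f_2,h_4), S(f_3,h_4), S(f_2,h_5), S(f_3,h_5), S(h_4,h_5), S(f_1,h_6), S(f_2,h_6), S(f_3,h_6), S(h_4,h_6), S(h_5,h_6), S(f_1,h_7), S(f_2,h_7), S(f_3,h_7), S(h_4,h_7), S(h_5,h_7), S(h_6,h_7)) all reduce to 0 modulo the current basis, so we have a Gröbner basis.
Inter-reduce: drop elements whose leading term is divisible by another's, tail-reduce, and make monic.
Reduced Gröbner basis: {a - 20/3*b**2 + 14/3*b + 1, b**3 - 43/40*b**2 - 9/80*b, c}.
Label its elements g_1 = a - 20/3*b**2 + 14/3*b + 1, g_2 = b**3 - 43/40*b**2 - 9/80*b, g_3 = c.

Reduce p = -9*a*b + 6*a*c + 3*a + 5/2*b**2 + 47/4*b + 3 modulo G:
  leading term a*b: subtract (-9*b)·g_1 from -9*a*b + 6*a*c + 3*a + 5/2*b**2 + 47/4*b + 3 → 6*a*c + 3*a - 60*b**3 + 89/2*b**2 + 83/4*b + 3
  leading term a*c: subtract (6*c)·g_1 from 6*a*c + 3*a - 60*b**3 + 89/2*b**2 + 83/4*b + 3 → 3*a - 60*b**3 + 40*b**2*c + 89/2*b**2 - 28*b*c + 83/4*b - 6*c + 3
  leading term a: subtract (3)·g_1 from 3*a - 60*b**3 + 40*b**2*c + 89/2*b**2 - 28*b*c + 83/4*b - 6*c + 3 → -60*b**3 + 40*b**2*c + 129/2*b**2 - 28*b*c + 27/4*b - 6*c
  leading term b**3: subtract (-60)·g_2 from -60*b**3 + 40*b**2*c + 129/2*b**2 - 28*b*c + 27/4*b - 6*c → 40*b**2*c - 28*b*c - 6*c
  leading term b**2*c: subtract (40*b**2)·g_3 from 40*b**2*c - 28*b*c - 6*c → -28*b*c - 6*c
  leading term b*c: subtract (-28*b)·g_3 from -28*b*c - 6*c → -6*c
  leading term c: subtract (-6)·g_3 from -6*c → 0
  normal form = 0.
Since the normal form is 0, p ∈ I.

-9*a*b + 6*a*c + 3*a + 5/2*b**2 + 47/4*b + 3 lies in I (it reduces to 0).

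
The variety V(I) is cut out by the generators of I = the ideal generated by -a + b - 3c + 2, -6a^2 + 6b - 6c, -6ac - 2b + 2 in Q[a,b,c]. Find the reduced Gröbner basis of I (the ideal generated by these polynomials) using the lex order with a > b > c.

G = {a - 3/2c^2 + 5/2c - 1, b - 3/2c^2 - 1/2c + 1, c^3 - 4/3c^2 + 7/9c - 4/9}

Buchberger's algorithm terminates because the ascending chain of leading-term ideals stabilizes.

f_1 = -a + b - 3c + 2, LT = a.
f_2 = -6a^2 + 6b - 6c, LT = a^2.
f_3 = -6ac - 2b + 2, LT = ac.

S(f_1,f_2): lcm = a^2. S = -ab + 3ac - 2a + b - c.
  leading term ab: subtract (b)·f_1 from -ab + 3ac - 2a + b - c → 3ac - 2a - b^2 + 3bc - b - c
  leading term ac: subtract (-3c)·f_1 from 3ac - 2a - b^2 + 3bc - b - c → -2a - b^2 + 6bc - b - 9c^2 + 5c
  leading term a: subtract (2)·f_1 from -2a - b^2 + 6bc - b - 9c^2 + 5c → -b^2 + 6bc - 3b - 9c^2 + 11c - 4
  leading term b^2: no divisor's leading term divides it; move -b^2 to the remainder.
  leading term bc: no divisor's leading term divides it; move 6bc to the remainder.
  leading term b: no divisor's leading term divides it; move -3b to the remainder.
  leading term c^2: no divisor's leading term divides it; move -9c^2 to the remainder.
  leading term c: no divisor's leading term divides it; move 11c to the remainder.
  leading term 1: no divisor's leading term divides it; move -4 to the remainder.
  remainder -b^2 + 6bc - 3b - 9c^2 + 11c - 4 ≠ 0; add g_4 = -b^2 + 6bc - 3b - 9c^2 + 11c - 4 to the basis.

S(f_1,f_3): lcm = ac. S = -bc - 1/3b + 3c^2 - 2c + 1/3.
  leading term bc: no divisor's leading term divides it; move -bc to the remainder.
  leading term b: no divisor's leading term divides it; move -1/3b to the remainder.
  leading term c^2: no divisor's leading term divides it; move 3c^2 to the remainder.
  leading term c: no divisor's leading term divides it; move -2c to the remainder.
  leading term 1: no divisor's leading term divides it; move 1/3 to the remainder.
  remainder -bc - 1/3b + 3c^2 - 2c + 1/3 ≠ 0; add g_5 = -bc - 1/3b + 3c^2 - 2c + 1/3 to the basis.

S(f_2,f_3): lcm = a^2c. S = -1/3ab + 1/3a - bc + c^2.
  leading term ab: subtract (1/3b)·f_1 from -1/3ab + 1/3a - bc + c^2 → 1/3a - 1/3b^2 - 2/3b + c^2
  leading term a: subtract (-1/3)·f_1 from 1/3a - 1/3b^2 - 2/3b + c^2 → -1/3b^2 - 1/3b + c^2 - c + 2/3
  leading term b^2: subtract (1/3)·g_4 from -1/3b^2 - 1/3b + c^2 - c + 2/3 → -2bc + 2/3b + 4c^2 - 14/3c + 2
  leading term bc: subtract (2)·g_5 from -2bc + 2/3b + 4c^2 - 14/3c + 2 → 4/3b - 2c^2 - 2/3c + 4/3
  leading term b: no divisor's leading term divides it; move 4/3b to the remainder.
  leading term c^2: no divisor's leading term divides it; move -2c^2 to the remainder.
  leading term c: no divisor's leading term divides it; move -2/3c to the remainder.
  leading term 1: no divisor's leading term divides it; move 4/3 to the remainder.
  remainder 4/3b - 2c^2 - 2/3c + 4/3 ≠ 0; add g_6 = 4/3b - 2c^2 - 2/3c + 4/3 to the basis.

S(g_4,g_6): lcm = b^2. S = 3/2bc^2 - 11/2bc + 2b + 9c^2 - 11c + 4.
  leading term bc^2: subtract (-3/2c)·g_5 from 3/2bc^2 - 11/2bc + 2b + 9c^2 - 11c + 4 → -6bc + 2b + 9/2c^3 + 6c^2 - 21/2c + 4
  leading term bc: subtract (6)·g_5 from -6bc + 2b + 9/2c^3 + 6c^2 - 21/2c + 4 → 4b + 9/2c^3 - 12c^2 + 3/2c + 2
  leading term b: subtract (3)·g_6 from 4b + 9/2c^3 - 12c^2 + 3/2c + 2 → 9/2c^3 - 6c^2 + 7/2c - 2
  leading term c^3: no divisor's leading term divides it; move 9/2c^3 to the remainder.
  leading term c^2: no divisor's leading term divides it; move -6c^2 to the remainder.
  leading term c: no divisor's leading term divides it; move 7/2c to the remainder.
  leading term 1: no divisor's leading term divides it; move -2 to the remainder.
  remainder 9/2c^3 - 6c^2 + 7/2c - 2 ≠ 0; add g_7 = 9/2c^3 - 6c^2 + 7/2c - 2 to the basis.

The other S-polynomials (S(f_1,g_4), S(f_2,g_4), S(f_3,g_4), S(f_1,g_5), S(f_2,g_5), S(f_3,g_5), S(g_4,g_5), S(f_1,g_6), S(f_2,g_6), S(f_3,g_6), S(g_5,g_6), S(f_1,g_7), S(f_2,g_7), S(f_3,g_7), S(g_4,g_7), S(g_5,g_7), S(g_6,g_7)) all reduce to 0 modulo the current basis, so we have a Gröbner basis.
Inter-reduce: drop elements whose leading term is divisible by another's, tail-reduce, and make monic.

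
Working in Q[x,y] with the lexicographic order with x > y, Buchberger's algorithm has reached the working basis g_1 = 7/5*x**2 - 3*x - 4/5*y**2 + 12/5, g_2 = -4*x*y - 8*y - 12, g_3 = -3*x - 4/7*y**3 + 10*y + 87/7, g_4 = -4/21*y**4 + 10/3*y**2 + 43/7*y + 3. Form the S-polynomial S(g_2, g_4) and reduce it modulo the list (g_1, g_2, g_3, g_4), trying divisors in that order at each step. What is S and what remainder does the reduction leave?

S(g_2, g_4) = 35/2*x*y**2 + 129/4*x*y + 63/4*x + 2*y**4 + 3*y**3; remainder on division = 0.

lcm(LM(g_2), LM(g_4)) = x*y**4.
S = (lcm/LT(g_2))·g_2 − (lcm/LT(g_4))·g_4 = 35/2*x*y**2 + 129/4*x*y + 63/4*x + 2*y**4 + 3*y**3.
Reduce S modulo (g_1, g_2, g_3, g_4) in that order:
  leading term x*y**2: subtract (-35/8*y)·g_2 from 35/2*x*y**2 + 129/4*x*y + 63/4*x + 2*y**4 + 3*y**3 → 129/4*x*y + 63/4*x + 2*y**4 + 3*y**3 - 35*y**2 - 105/2*y
  leading term x*y: subtract (-129/16)·g_2 from 129/4*x*y + 63/4*x + 2*y**4 + 3*y**3 - 35*y**2 - 105/2*y → 63/4*x + 2*y**4 + 3*y**3 - 35*y**2 - 117*y - 387/4
  leading term x: subtract (-21/4)·g_3 from 63/4*x + 2*y**4 + 3*y**3 - 35*y**2 - 117*y - 387/4 → 2*y**4 - 35*y**2 - 129/2*y - 63/2
  leading term y**4: subtract (-21/2)·g_4 from 2*y**4 - 35*y**2 - 129/2*y - 63/2 → 0
The remainder is 0, so this S-polynomial contributes no new basis element.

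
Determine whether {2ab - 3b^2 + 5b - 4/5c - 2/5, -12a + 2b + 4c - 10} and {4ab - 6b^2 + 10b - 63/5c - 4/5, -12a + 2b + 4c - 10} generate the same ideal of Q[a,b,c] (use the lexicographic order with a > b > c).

Since reduced Gröbner bases are canonical representatives of ideals under a given ordering, it suffices to compute and compare them.
Buchberger on the first generating set:
f_1 = 2ab - 3b^2 + 5b - 4/5c - 2/5, LT = ab.
f_2 = -12a + 2b + 4c - 10, LT = a.

S(f_1,f_2): lcm = ab. S = -4/3b^2 + 1/3bc + 5/3b - 2/5c - 1/5.
  leading term b^2: no divisor's leading term divides it; move -4/3b^2 to the remainder.
  leading term bc: no divisor's leading term divides it; move 1/3bc to the remainder.
  leading term b: no divisor's leading term divides it; move 5/3b to the remainder.
  leading term c: no divisor's leading term divides it; move -2/5c to the remainder.
  leading term 1: no divisor's leading term divides it; move -1/5 to the remainder.
  remainder -4/3b^2 + 1/3bc + 5/3b - 2/5c - 1/5 ≠ 0; add g_3 = -4/3b^2 + 1/3bc + 5/3b - 2/5c - 1/5 to the basis.

The other S-polynomials (S(f_1,g_3), S(f_2,g_3)) all reduce to 0 modulo the current basis, so we have a Gröbner basis.
Inter-reduce: drop elements whose leading term is divisible by another's, tail-reduce, and make monic.
Reduced Gröbner basis: {a - 1/6b - 1/3c + 5/6, b^2 - 1/4bc - 5/4b + 3/10c + 3/20}.

Buchberger on the second generating set:
h_1 = 4ab - 6b^2 + 10b - 63/5c - 4/5, LT = ab.
h_2 = -12a + 2b + 4c - 10, LT = a.

S(h_1,h_2): lcm = ab. S = -4/3b^2 + 1/3bc + 5/3b - 63/20c - 1/5.
  leading term b^2: no divisor's leading term divides it; move -4/3b^2 to the remainder.
  leading term bc: no divisor's leading term divides it; move 1/3bc to the remainder.
  leading term b: no divisor's leading term divides it; move 5/3b to the remainder.
  leading term c: no divisor's leading term divides it; move -63/20c to the remainder.
  leading term 1: no divisor's leading term divides it; move -1/5 to the remainder.
  remainder -4/3b^2 + 1/3bc + 5/3b - 63/20c - 1/5 ≠ 0; add k_3 = -4/3b^2 + 1/3bc + 5/3b - 63/20c - 1/5 to the basis.

The other S-polynomials (S(h_1,k_3), S(h_2,k_3)) all reduce to 0 modulo the current basis, so we have a Gröbner basis.
Inter-reduce: drop elements whose leading term is divisible by another's, tail-reduce, and make monic.
Reduced Gröbner basis: {a - 1/6b - 1/3c + 5/6, b^2 - 1/4bc - 5/4b + 189/80c + 3/20}.

These differ, so the ideals are not equal.

No, the ideals differ.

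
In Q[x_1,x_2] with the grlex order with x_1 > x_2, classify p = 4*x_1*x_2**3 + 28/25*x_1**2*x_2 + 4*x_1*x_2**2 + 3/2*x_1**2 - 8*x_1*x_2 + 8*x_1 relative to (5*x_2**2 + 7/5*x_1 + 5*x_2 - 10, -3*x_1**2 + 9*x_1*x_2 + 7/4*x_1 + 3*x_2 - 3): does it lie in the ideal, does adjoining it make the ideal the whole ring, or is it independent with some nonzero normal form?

First compute the reduced Gröbner basis of I by Buchberger's algorithm.
f_1 = 5*x_2**2 + 7/5*x_1 + 5*x_2 - 10, LT = x_2**2.
f_2 = -3*x_1**2 + 9*x_1*x_2 + 7/4*x_1 + 3*x_2 - 3, LT = x_1**2.

S(f_1,f_2): leading monomials are coprime, so the S-polynomial reduces to 0 (Buchberger's first criterion).
Every S-polynomial of the final basis reduces to 0, so we have a Gröbner basis.
Inter-reduce: drop elements whose leading term is divisible by another's, tail-reduce, and make monic.
Reduced Gröbner basis: {x_1**2 - 3*x_1*x_2 - 7/12*x_1 - x_2 + 1, x_2**2 + 7/25*x_1 + x_2 - 2}.
Label its elements g_1 = x_1**2 - 3*x_1*x_2 - 7/12*x_1 - x_2 + 1, g_2 = x_2**2 + 7/25*x_1 + x_2 - 2.

Reduce p = 4*x_1*x_2**3 + 28/25*x_1**2*x_2 + 4*x_1*x_2**2 + 3/2*x_1**2 - 8*x_1*x_2 + 8*x_1 modulo G:
  leading term x_1*x_2**3: subtract (4*x_1*x_2)·g_2 from 4*x_1*x_2**3 + 28/25*x_1**2*x_2 + 4*x_1*x_2**2 + 3/2*x_1**2 - 8*x_1*x_2 + 8*x_1 → 3/2*x_1**2 + 8*x_1
  leading term x_1**2: subtract (3/2)·g_1 from 3/2*x_1**2 + 8*x_1 → 9/2*x_1*x_2 + 71/8*x_1 + 3/2*x_2 - 3/2
  leading term x_1*x_2: no divisor's leading term divides it; move 9/2*x_1*x_2 to the remainder.
  leading term x_1: no divisor's leading term divides it; move 71/8*x_1 to the remainder.
  leading term x_2: no divisor's leading term divides it; move 3/2*x_2 to the remainder.
  leading term 1: no divisor's leading term divides it; move -3/2 to the remainder.
  normal form = 9/2*x_1*x_2 + 71/8*x_1 + 3/2*x_2 - 3/2.
The normal form is nonzero, so p ∉ I. Since p minus its normal form lies in I, I + (p) = I + (r) where r = 9/2*x_1*x_2 + 71/8*x_1 + 3/2*x_2 - 3/2; decide whether this ideal is the whole ring.
Run Buchberger on G together with r (pairs among the g_i already reduce to 0 since G is a Gröbner basis):
g_1 = x_1**2 - 3*x_1*x_2 - 7/12*x_1 - x_2 + 1, LT = x_1**2.
g_2 = x_2**2 + 7/25*x_1 + x_2 - 2, LT = x_2**2.
r = 9/2*x_1*x_2 + 71/8*x_1 + 3/2*x_2 - 3/2, LT = x_1*x_2.

S(g_1,g_2): leading monomials are coprime, so the S-polynomial reduces to 0 (Buchberger's first criterion).
S(g_1,r): lcm = x_1**2*x_2. S = -3*x_1*x_2**2 - 71/36*x_1**2 - 11/12*x_1*x_2 - x_2**2 + 1/3*x_1 + x_2.
  leading term x_1*x_2**2: subtract (-3*x_1)·g_2 from -3*x_1*x_2**2 - 71/36*x_1**2 - 11/12*x_1*x_2 - x_2**2 + 1/3*x_1 + x_2 → -1019/900*x_1**2 + 25/12*x_1*x_2 - x_2**2 - 17/3*x_1 + x_2
  leading term x_1**2: subtract (-1019/900)·g_1 from -1019/900*x_1**2 + 25/12*x_1*x_2 - x_2**2 - 17/3*x_1 + x_2 → -197/150*x_1*x_2 - x_2**2 - 68333/10800*x_1 - 119/900*x_2 + 1019/900
  leading term x_1*x_2: subtract (-197/675)·r from -197/150*x_1*x_2 - x_2**2 - 68333/10800*x_1 - 119/900*x_2 + 1019/900 → -x_2**2 - 13453/3600*x_1 + 11/36*x_2 + 25/36
  leading term x_2**2: subtract (-1)·g_2 from -x_2**2 - 13453/3600*x_1 + 11/36*x_2 + 25/36 → -2489/720*x_1 + 47/36*x_2 - 47/36
  leading term x_1: no divisor's leading term divides it; move -2489/720*x_1 to the remainder.
  leading term x_2: no divisor's leading term divides it; move 47/36*x_2 to the remainder.
  leading term 1: no divisor's leading term divides it; move -47/36 to the remainder.
  remainder -2489/720*x_1 + 47/36*x_2 - 47/36 ≠ 0; add m_4 = -2489/720*x_1 + 47/36*x_2 - 47/36 to the basis.

S(g_2,r): lcm = x_1*x_2**2. S = 7/25*x_1**2 - 35/36*x_1*x_2 - 1/3*x_2**2 - 2*x_1 + 1/3*x_2.
  leading term x_1**2: subtract (7/25)·g_1 from 7/25*x_1**2 - 35/36*x_1*x_2 - 1/3*x_2**2 - 2*x_1 + 1/3*x_2 → -119/900*x_1*x_2 - 1/3*x_2**2 - 551/300*x_1 + 46/75*x_2 - 7/25
  leading term x_1*x_2: subtract (-119/4050)·r from -119/900*x_1*x_2 - 1/3*x_2**2 - 551/300*x_1 + 46/75*x_2 - 7/25 → -1/3*x_2**2 - 51059/32400*x_1 + 71/108*x_2 - 35/108
  leading term x_2**2: subtract (-1/3)·g_2 from -1/3*x_2**2 - 51059/32400*x_1 + 71/108*x_2 - 35/108 → -9607/6480*x_1 + 107/108*x_2 - 107/108
  leading term x_1: subtract (9607/22401)·m_4 from -9607/6480*x_1 + 107/108*x_2 - 107/108 → 86860/201609*x_2 - 86860/201609
  leading term x_2: no divisor's leading term divides it; move 86860/201609*x_2 to the remainder.
  leading term 1: no divisor's leading term divides it; move -86860/201609 to the remainder.
  remainder 86860/201609*x_2 - 86860/201609 ≠ 0; add m_5 = 86860/201609*x_2 - 86860/201609 to the basis.

S(g_1,m_4): lcm = x_1**2. S = -6527/2489*x_1*x_2 - 28703/29868*x_1 - x_2 + 1.
  leading term x_1*x_2: subtract (-13054/22401)·r from -6527/2489*x_1*x_2 - 28703/29868*x_1 - x_2 + 1 → 94327/22401*x_1 - 940/7467*x_2 + 940/7467
  leading term x_1: subtract (-7546160/6195121)·m_4 from 94327/22401*x_1 - 940/7467*x_2 + 940/7467 → 81648400/55756089*x_2 - 81648400/55756089
  leading term x_2: subtract (8460/2489)·m_5 from 81648400/55756089*x_2 - 81648400/55756089 → 0
  remainder 0.

S(g_2,m_4): leading monomials are coprime, so the S-polynomial reduces to 0 (Buchberger's first criterion).
S(r,m_4): lcm = x_1*x_2. S = 940/2489*x_2**2 + 71/36*x_1 - 331/7467*x_2 - 1/3.
  leading term x_2**2: subtract (940/2489)·g_2 from 940/2489*x_2**2 + 71/36*x_1 - 331/7467*x_2 - 1/3 → 836219/448020*x_1 - 3151/7467*x_2 + 3151/7467
  leading term x_1: subtract (-3344876/6195121)·m_4 from 836219/448020*x_1 - 3151/7467*x_2 + 3151/7467 → 15773776/55756089*x_2 - 15773776/55756089
  leading term x_2: subtract (8172/12445)·m_5 from 15773776/55756089*x_2 - 15773776/55756089 → 0
  remainder 0.

S(g_1,m_5): leading monomials are coprime, so the S-polynomial reduces to 0 (Buchberger's first criterion).
S(g_2,m_5): lcm = x_2**2. S = 7/25*x_1 + 2*x_2 - 2.
  leading term x_1: subtract (-1008/12445)·m_4 from 7/25*x_1 + 2*x_2 - 2 → 26206/12445*x_2 - 26206/12445
  leading term x_2: subtract (1061343/217150)·m_5 from 26206/12445*x_2 - 26206/12445 → 0
  remainder 0.

S(r,m_5): lcm = x_1*x_2. S = 107/36*x_1 + 1/3*x_2 - 1/3.
  leading term x_1: subtract (-2140/2489)·m_4 from 107/36*x_1 + 1/3*x_2 - 1/3 → 32612/22401*x_2 - 32612/22401
  leading term x_2: subtract (73377/21715)·m_5 from 32612/22401*x_2 - 32612/22401 → 0
  remainder 0.

S(m_4,m_5): leading monomials are coprime, so the S-polynomial reduces to 0 (Buchberger's first criterion).
Every S-polynomial of the final basis reduces to 0, so we have a Gröbner basis.
Inter-reduce: drop elements whose leading term is divisible by another's, tail-reduce, and make monic.
Reduced Gröbner basis: {x_1, x_2 - 1}.
The reduced Gröbner basis of I + (p) is {x_1, x_2 - 1} ≠ {1}, a proper ideal, so the enlarged system stays consistent: p is independent of I, with normal form 9/2*x_1*x_2 + 71/8*x_1 + 3/2*x_2 - 3/2.

4*x_1*x_2**3 + 28/25*x_1**2*x_2 + 4*x_1*x_2**2 + 3/2*x_1**2 - 8*x_1*x_2 + 8*x_1 is independent of I; its normal form modulo I is 9/2*x_1*x_2 + 71/8*x_1 + 3/2*x_2 - 3/2.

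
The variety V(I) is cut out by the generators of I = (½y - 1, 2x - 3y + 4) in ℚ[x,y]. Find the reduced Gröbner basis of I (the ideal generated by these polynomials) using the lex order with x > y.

f_1 = ½y - 1, LT = y.
f_2 = 2x - 3y + 4, LT = x.

S(f_1,f_2): leading monomials are coprime, so the S-polynomial reduces to 0 (Buchberger's first criterion).
Every S-polynomial of the final basis reduces to 0, so we have a Gröbner basis.

G = {x - 1, y - 2}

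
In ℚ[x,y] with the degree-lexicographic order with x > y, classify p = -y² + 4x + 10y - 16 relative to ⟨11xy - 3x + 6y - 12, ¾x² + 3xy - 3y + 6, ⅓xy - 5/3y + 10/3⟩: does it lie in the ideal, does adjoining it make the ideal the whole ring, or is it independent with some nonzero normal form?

First compute the reduced Gröbner basis of I by Buchberger's algorithm.
f_1 = 11xy - 3x + 6y - 12, LT = xy.
f_2 = ¾x² + 3xy - 3y + 6, LT = x².
f_3 = ⅓xy - 5/3y + 10/3, LT = xy.

S(f_1,f_2): lcm = x²y. S = -4xy² - 3/11x² + 6/11xy + 4y² - 12/11x - 8y.
  reduce S modulo (f_1, f_2, f_3):
  remainder 68/11y² - 114/121x - 1664/121y + 336/121 ≠ 0; add h_4 = 68/11y² - 114/121x - 1664/121y + 336/121 to the basis.

S(f_1,f_3): lcm = xy. S = -3/11x + 61/11y - 122/11.
  reduce S modulo (f_1, f_2, f_3, h_4):
  remainder -3/11x + 61/11y - 122/11 ≠ 0; add h_5 = -3/11x + 61/11y - 122/11 to the basis.

S(f_2,f_3): lcm = x²y. S = 4xy² + 5xy - 4y² - 10x + 8y.
  reduce S modulo (f_1, f_2, f_3, h_4, h_5):
  remainder -6383/33y + 12766/33 ≠ 0; add h_6 = -6383/33y + 12766/33 to the basis.

The other S-polynomials (S(f_1,h_4), S(f_2,h_4), S(f_3,h_4), S(f_1,h_5), S(f_2,h_5), S(f_3,h_5), S(h_4,h_5), S(f_1,h_6), S(f_2,h_6), S(f_3,h_6), S(h_4,h_6), S(h_5,h_6)) all reduce to 0 modulo the current basis, so we have a Gröbner basis.
Inter-reduce: drop elements whose leading term is divisible by another's, tail-reduce, and make monic.
Reduced Gröbner basis: {x, y - 2}.
Label its elements g_1 = x, g_2 = y - 2.

Reduce p = -y² + 4x + 10y - 16 modulo G:
  leading term y²: subtract (-y)·g_2 from -y² + 4x + 10y - 16 → 4x + 8y - 16
  leading term x: subtract (4)·g_1 from 4x + 8y - 16 → 8y - 16
  leading term y: subtract (8)·g_2 from 8y - 16 → 0
  normal form = 0.
Since the normal form is 0, p ∈ I.

-y² + 4x + 10y - 16 lies in I (it reduces to 0).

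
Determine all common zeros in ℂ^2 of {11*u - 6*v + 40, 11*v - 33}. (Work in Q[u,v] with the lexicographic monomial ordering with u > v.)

{(-2, 3)}

Compute a lex Gröbner basis by Buchberger's algorithm.
f_1 = 11*u - 6*v + 40, LT = u.
f_2 = 11*v - 33, LT = v.

The S-polynomials (S(f_1,f_2)) all reduce to 0 modulo the current basis, so we have a Gröbner basis.
Inter-reduce: drop elements whose leading term is divisible by another's, tail-reduce, and make monic.
Reduced Gröbner basis: {u + 2, v - 3}.

The lex basis is triangular: the last element involves only v. Solving v - 3 = 0 gives v ∈ {3}; substituting each value into the earlier elements determines the remaining variables.
  v = 3: the earlier basis element becomes u + 2 = 0, giving u = -2 — point (-2, 3).
Each listed point satisfies every original equation (direct substitution).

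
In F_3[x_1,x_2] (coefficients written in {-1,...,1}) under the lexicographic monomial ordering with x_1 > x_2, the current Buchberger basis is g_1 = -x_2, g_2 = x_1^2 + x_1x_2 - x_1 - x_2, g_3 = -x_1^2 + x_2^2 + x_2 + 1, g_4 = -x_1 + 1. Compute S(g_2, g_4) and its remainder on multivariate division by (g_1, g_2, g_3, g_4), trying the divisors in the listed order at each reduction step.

lcm(LM(g_2), LM(g_4)) = x_1^2.
S = (lcm/LT(g_2))·g_2 − (lcm/LT(g_4))·g_4 = x_1x_2 - x_2.
Reduce S modulo (g_1, g_2, g_3, g_4) in that order:
  leading term x_1x_2: subtract (-x_1)·g_1 from x_1x_2 - x_2 → -x_2
  leading term x_2: subtract (1)·g_1 from -x_2 → 0
The remainder is 0, so this S-polynomial contributes no new basis element.

S(g_2, g_4) = x_1x_2 - x_2; remainder on division = 0.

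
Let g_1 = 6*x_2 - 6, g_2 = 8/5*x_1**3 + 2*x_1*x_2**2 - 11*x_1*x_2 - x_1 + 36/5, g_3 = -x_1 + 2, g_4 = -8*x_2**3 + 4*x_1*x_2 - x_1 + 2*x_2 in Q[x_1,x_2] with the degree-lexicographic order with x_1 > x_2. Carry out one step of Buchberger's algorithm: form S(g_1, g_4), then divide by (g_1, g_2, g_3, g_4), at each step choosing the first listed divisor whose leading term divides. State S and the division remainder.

S(g_1, g_4) = 1/2*x_1*x_2 - x_2**2 - 1/8*x_1 + 1/4*x_2; remainder on division = 0.

lcm(LM(g_1), LM(g_4)) = x_2**3.
S = (lcm/LT(g_1))·g_1 − (lcm/LT(g_4))·g_4 = 1/2*x_1*x_2 - x_2**2 - 1/8*x_1 + 1/4*x_2.
Reduce S modulo (g_1, g_2, g_3, g_4) in that order:
  leading term x_1*x_2: subtract (1/12*x_1)·g_1 from 1/2*x_1*x_2 - x_2**2 - 1/8*x_1 + 1/4*x_2 → -x_2**2 + 3/8*x_1 + 1/4*x_2
  leading term x_2**2: subtract (-1/6*x_2)·g_1 from -x_2**2 + 3/8*x_1 + 1/4*x_2 → 3/8*x_1 - 3/4*x_2
  leading term x_1: subtract (-3/8)·g_3 from 3/8*x_1 - 3/4*x_2 → -3/4*x_2 + 3/4
  leading term x_2: subtract (-1/8)·g_1 from -3/4*x_2 + 3/4 → 0
The remainder is 0, so this S-polynomial contributes no new basis element.
This is the inner loop of Buchberger's algorithm — each nonzero remainder becomes a new basis element.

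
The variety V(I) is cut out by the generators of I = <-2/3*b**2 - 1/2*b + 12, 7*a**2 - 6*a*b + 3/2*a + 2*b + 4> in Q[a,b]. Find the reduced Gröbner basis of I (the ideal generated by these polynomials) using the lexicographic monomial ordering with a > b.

f_1 = -2/3*b**2 - 1/2*b + 12, LT = b**2.
f_2 = 7*a**2 - 6*a*b + 3/2*a + 2*b + 4, LT = a**2.

The S-polynomials (S(f_1,f_2)) all reduce to 0 modulo the current basis, so we have a Gröbner basis.

G = {a**2 - 6/7*a*b + 3/14*a + 2/7*b + 4/7, b**2 + 3/4*b - 18}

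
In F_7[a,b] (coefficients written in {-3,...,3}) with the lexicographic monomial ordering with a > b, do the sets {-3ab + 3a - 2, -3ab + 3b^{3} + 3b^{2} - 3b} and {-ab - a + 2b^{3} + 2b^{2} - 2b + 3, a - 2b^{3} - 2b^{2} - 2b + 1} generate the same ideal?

No, the ideals differ.

Two ideals are equal iff their reduced Gröbner bases coincide (the reduced basis is unique for a fixed ordering).
Buchberger on the first generating set:
f_1 = -3ab + 3a - 2, LT = ab.
f_2 = -3ab + 3b^{3} + 3b^{2} - 3b, LT = ab.

S(f_1,f_2): lcm = ab. S = -a + b^{3} + b^{2} - b + 3.
  reduce S modulo (f_1, f_2):
  remainder -a + b^{3} + b^{2} - b + 3 ≠ 0; add g_3 = -a + b^{3} + b^{2} - b + 3 to the basis.

S(f_1,g_3): lcm = ab. S = -a + b^{4} + b^{3} - b^{2} + 3b + 3.
  reduce S modulo (f_1, f_2, g_3):
  remainder b^{4} - 2b^{2} - 3b ≠ 0; add g_4 = b^{4} - 2b^{2} - 3b to the basis.

The other S-polynomials (S(f_2,g_3), S(f_1,g_4), S(f_2,g_4), S(g_3,g_4)) all reduce to 0 modulo the current basis, so we have a Gröbner basis.
Inter-reduce: drop elements whose leading term is divisible by another's, tail-reduce, and make monic.
Reduced Gröbner basis: {a - b^{3} - b^{2} + b - 3, b^{4} - 2b^{2} - 3b}.

Buchberger on the second generating set:
h_1 = -ab - a + 2b^{3} + 2b^{2} - 2b + 3, LT = ab.
h_2 = a - 2b^{3} - 2b^{2} - 2b + 1, LT = a.

S(h_1,h_2): lcm = ab. S = a + 2b^{4} + b - 3.
  reduce S modulo (h_1, h_2):
  remainder 2b^{4} + 2b^{3} + 2b^{2} + 3b + 3 ≠ 0; add k_3 = 2b^{4} + 2b^{3} + 2b^{2} + 3b + 3 to the basis.

The other S-polynomials (S(h_1,k_3), S(h_2,k_3)) all reduce to 0 modulo the current basis, so we have a Gröbner basis.
Inter-reduce: drop elements whose leading term is divisible by another's, tail-reduce, and make monic.
Reduced Gröbner basis: {a - 2b^{3} - 2b^{2} - 2b + 1, b^{4} + b^{3} + b^{2} - 2b - 2}.

The bases are distinct; the ideals are different.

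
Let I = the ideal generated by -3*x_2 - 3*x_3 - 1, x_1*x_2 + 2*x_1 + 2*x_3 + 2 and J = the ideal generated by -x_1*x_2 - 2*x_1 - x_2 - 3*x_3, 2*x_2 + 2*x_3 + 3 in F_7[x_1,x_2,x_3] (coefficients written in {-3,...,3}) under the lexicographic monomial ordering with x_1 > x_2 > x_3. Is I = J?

Yes, the ideals are equal.

Since reduced Gröbner bases are canonical representatives of ideals under a given ordering, it suffices to compute and compare them.
Buchberger on the first generating set:
f_1 = -3*x_2 - 3*x_3 - 1, LT = x_2.
f_2 = x_1*x_2 + 2*x_1 + 2*x_3 + 2, LT = x_1*x_2.

S(f_1,f_2): lcm = x_1*x_2. S = x_1*x_3 + 3*x_1 - 2*x_3 - 2.
  leading term x_1*x_3: no divisor's leading term divides it; move x_1*x_3 to the remainder.
  leading term x_1: no divisor's leading term divides it; move 3*x_1 to the remainder.
  leading term x_3: no divisor's leading term divides it; move -2*x_3 to the remainder.
  leading term 1: no divisor's leading term divides it; move -2 to the remainder.
  remainder x_1*x_3 + 3*x_1 - 2*x_3 - 2 ≠ 0; add g_3 = x_1*x_3 + 3*x_1 - 2*x_3 - 2 to the basis.

S(f_1,g_3): leading monomials are coprime, so the S-polynomial reduces to 0 (Buchberger's first criterion).
S(f_2,g_3): lcm = x_1*x_2*x_3. S = -3*x_1*x_2 + 2*x_1*x_3 + 2*x_2*x_3 + 2*x_2 + 2*x_3**2 + 2*x_3.
  leading term x_1*x_2: subtract (x_1)·f_1 from -3*x_1*x_2 + 2*x_1*x_3 + 2*x_2*x_3 + 2*x_2 + 2*x_3**2 + 2*x_3 → -2*x_1*x_3 + x_1 + 2*x_2*x_3 + 2*x_2 + 2*x_3**2 + 2*x_3
  leading term x_1*x_3: subtract (-2)·g_3 from -2*x_1*x_3 + x_1 + 2*x_2*x_3 + 2*x_2 + 2*x_3**2 + 2*x_3 → 2*x_2*x_3 + 2*x_2 + 2*x_3**2 - 2*x_3 + 3
  leading term x_2*x_3: subtract (-3*x_3)·f_1 from 2*x_2*x_3 + 2*x_2 + 2*x_3**2 - 2*x_3 + 3 → 2*x_2 + 2*x_3 + 3
  leading term x_2: subtract (-3)·f_1 from 2*x_2 + 2*x_3 + 3 → 0
  remainder 0.

Every S-polynomial of the final basis reduces to 0, so we have a Gröbner basis.
Inter-reduce: drop elements whose leading term is divisible by another's, tail-reduce, and make monic.
Reduced Gröbner basis: {x_1*x_3 + 3*x_1 - 2*x_3 - 2, x_2 + x_3 - 2}.

Buchberger on the second generating set:
h_1 = -x_1*x_2 - 2*x_1 - x_2 - 3*x_3, LT = x_1*x_2.
h_2 = 2*x_2 + 2*x_3 + 3, LT = x_2.

S(h_1,h_2): lcm = x_1*x_2. S = -x_1*x_3 - 3*x_1 + x_2 + 3*x_3.
  leading term x_1*x_3: no divisor's leading term divides it; move -x_1*x_3 to the remainder.
  leading term x_1: no divisor's leading term divides it; move -3*x_1 to the remainder.
  leading term x_2: subtract (-3)·h_2 from x_2 + 3*x_3 → 2*x_3 + 2
  leading term x_3: no divisor's leading term divides it; move 2*x_3 to the remainder.
  leading term 1: no divisor's leading term divides it; move 2 to the remainder.
  remainder -x_1*x_3 - 3*x_1 + 2*x_3 + 2 ≠ 0; add k_3 = -x_1*x_3 - 3*x_1 + 2*x_3 + 2 to the basis.

S(h_1,k_3): lcm = x_1*x_2*x_3. S = -3*x_1*x_2 + 2*x_1*x_3 + 3*x_2*x_3 + 2*x_2 + 3*x_3**2.
  leading term x_1*x_2: subtract (3)·h_1 from -3*x_1*x_2 + 2*x_1*x_3 + 3*x_2*x_3 + 2*x_2 + 3*x_3**2 → 2*x_1*x_3 - x_1 + 3*x_2*x_3 - 2*x_2 + 3*x_3**2 + 2*x_3
  leading term x_1*x_3: subtract (-2)·k_3 from 2*x_1*x_3 - x_1 + 3*x_2*x_3 - 2*x_2 + 3*x_3**2 + 2*x_3 → 3*x_2*x_3 - 2*x_2 + 3*x_3**2 - x_3 - 3
  leading term x_2*x_3: subtract (-2*x_3)·h_2 from 3*x_2*x_3 - 2*x_2 + 3*x_3**2 - x_3 - 3 → -2*x_2 - 2*x_3 - 3
  leading term x_2: subtract (-1)·h_2 from -2*x_2 - 2*x_3 - 3 → 0
  remainder 0.

S(h_2,k_3): leading monomials are coprime, so the S-polynomial reduces to 0 (Buchberger's first criterion).
Every S-polynomial of the final basis reduces to 0, so we have a Gröbner basis.
Inter-reduce: drop elements whose leading term is divisible by another's, tail-reduce, and make monic.
Reduced Gröbner basis: {x_1*x_3 + 3*x_1 - 2*x_3 - 2, x_2 + x_3 - 2}.

The two bases agree; hence the ideals are identical.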